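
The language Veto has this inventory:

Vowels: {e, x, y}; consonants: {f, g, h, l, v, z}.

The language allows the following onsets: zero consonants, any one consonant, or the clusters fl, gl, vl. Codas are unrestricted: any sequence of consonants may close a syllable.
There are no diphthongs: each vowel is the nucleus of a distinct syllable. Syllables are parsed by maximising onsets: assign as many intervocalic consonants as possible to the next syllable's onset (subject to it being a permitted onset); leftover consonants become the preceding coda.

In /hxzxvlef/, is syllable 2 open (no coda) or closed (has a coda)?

Nuclei (vowels): x, x, e → 3 syllables.
/x…x/ gap (V1→V2): /z/ is a single consonant, so it becomes the next onset.
/x…e/ gap (V2→V3): cluster /vl/ — /vl/ is itself a permitted onset, so the whole cluster goes right; preceding coda = ∅.
Putting it together: hx.zx.vlef.
Syllable 2 is /zx/; it ends in its nucleus with no coda, so it is open.

open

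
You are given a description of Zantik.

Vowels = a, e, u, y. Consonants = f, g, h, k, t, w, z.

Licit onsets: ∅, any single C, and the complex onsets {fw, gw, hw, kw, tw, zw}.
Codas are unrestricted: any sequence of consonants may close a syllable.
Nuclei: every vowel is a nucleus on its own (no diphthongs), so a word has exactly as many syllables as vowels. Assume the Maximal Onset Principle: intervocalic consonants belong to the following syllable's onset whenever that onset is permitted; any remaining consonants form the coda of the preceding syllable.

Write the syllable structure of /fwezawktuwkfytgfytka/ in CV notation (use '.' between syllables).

CCV.CVCC.CVCC.CVCC.CVC.CV

Vowels present: e, a, u, y, y, a; each is a nucleus, giving 6 syllables.
Between /e/ (V1) and /a/ (V2): just /z/ — single C goes to the following onset.
Between /a/ (V2) and /u/ (V3): /wkt/ — longest licit onset from the right is /t/, leaving /wk/ as coda.
Between /u/ (V3) and /y/ (V4): cluster /wkf/ — the longest permitted-onset suffix is /f/; onset = /f/, preceding coda = /wk/.
Between /y/ (V4) and /y/ (V5): /tgf/ splits as /tg/ + /f/ (/f/ is the longest suffix that is a licit onset).
Between /y/ (V5) and /a/ (V6): /tk/ splits as /t/ + /k/ (/k/ is the longest suffix that is a licit onset).
Syllabification: fwe.zawk.tuwk.fytg.fyt.ka.
Mapping each syllable to C/V: /fwe/ → CCV, /zawk/ → CVCC, /tuwk/ → CVCC, /fytg/ → CVCC, /fyt/ → CVC, /ka/ → CV.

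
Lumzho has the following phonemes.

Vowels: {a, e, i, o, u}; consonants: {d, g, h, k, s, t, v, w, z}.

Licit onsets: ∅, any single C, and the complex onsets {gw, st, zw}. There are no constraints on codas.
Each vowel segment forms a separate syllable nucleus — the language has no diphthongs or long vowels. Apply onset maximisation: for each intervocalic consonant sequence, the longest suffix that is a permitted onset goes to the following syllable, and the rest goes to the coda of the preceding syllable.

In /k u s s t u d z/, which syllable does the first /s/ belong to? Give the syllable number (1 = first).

Nuclei (vowels): u, u → 2 syllables.
Between /u/ (V1) and /u/ (V2): /sst/ — longest licit onset from the right is /st/, leaving /s/ as coda.
Putting it together: kus.studz.
The first /s/ is in the coda of syllable 1 (/kus/).

1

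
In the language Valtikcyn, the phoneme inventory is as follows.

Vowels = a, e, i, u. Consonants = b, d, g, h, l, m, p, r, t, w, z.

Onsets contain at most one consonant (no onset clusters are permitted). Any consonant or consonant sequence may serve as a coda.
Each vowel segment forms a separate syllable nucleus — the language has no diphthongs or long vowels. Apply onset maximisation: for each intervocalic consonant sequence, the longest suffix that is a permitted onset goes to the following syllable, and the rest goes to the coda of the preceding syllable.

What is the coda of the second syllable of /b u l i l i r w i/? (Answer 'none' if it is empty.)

Nuclei (vowels): u, i, i, i → 4 syllables.
/u…i/ gap (V1→V2): /l/ → onset of the next syllable (single consonants are always licit onsets).
/i…i/ gap (V2→V3): /l/ is a single consonant, so it becomes the next onset.
/i…i/ gap (V3→V4): cluster /rw/ — the longest permitted-onset suffix is /w/; onset = /w/, preceding coda = /r/.
Result: bu.li.lir.wi.
Syllable 2 is /li/: onset /l/, nucleus /i/, coda ∅.

none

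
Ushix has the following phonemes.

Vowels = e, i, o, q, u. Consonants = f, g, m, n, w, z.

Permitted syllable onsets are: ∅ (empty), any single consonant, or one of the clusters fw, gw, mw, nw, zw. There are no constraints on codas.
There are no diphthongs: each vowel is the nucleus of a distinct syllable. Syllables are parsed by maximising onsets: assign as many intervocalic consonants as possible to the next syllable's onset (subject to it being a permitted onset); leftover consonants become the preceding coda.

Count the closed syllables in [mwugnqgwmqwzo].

The vowels are u, q, q, o — 4 nuclei, so 4 syllables.
V1 /u/ – V2 /q/: /gn/ — longest licit onset from the right is /n/, leaving /g/ as coda.
V2 /q/ – V3 /q/: /gwm/ — longest licit onset from the right is /m/, leaving /gw/ as coda.
V3 /q/ – V4 /o/: /wz/ splits as /w/ + /z/ (/z/ is the longest suffix that is a licit onset).
So the parse is mwug.nqgw.mqw.zo.
Classifying each syllable: /mwug/ (closed), /nqgw/ (closed), /mqw/ (closed), /zo/ (open).
Closed syllables: 3.

3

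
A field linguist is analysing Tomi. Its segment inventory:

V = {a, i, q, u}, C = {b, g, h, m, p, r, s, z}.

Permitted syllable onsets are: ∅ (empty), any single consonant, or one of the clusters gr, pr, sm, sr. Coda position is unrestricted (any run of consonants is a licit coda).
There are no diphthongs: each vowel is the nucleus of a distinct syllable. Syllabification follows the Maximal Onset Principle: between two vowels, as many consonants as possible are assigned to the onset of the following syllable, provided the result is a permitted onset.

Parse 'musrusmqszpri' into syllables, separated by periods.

Vowels present: u, u, q, i; each is a nucleus, giving 4 syllables.
σ1/σ2 boundary: /sr/ is a licit onset in full, so it all attaches to the next syllable.
σ2/σ3 boundary: cluster /sm/ — /sm/ is itself a permitted onset, so the whole cluster goes right; preceding coda = ∅.
σ3/σ4 boundary: cluster /szpr/ — the longest permitted-onset suffix is /pr/; onset = /pr/, preceding coda = /sz/.

mu.sru.smqsz.pri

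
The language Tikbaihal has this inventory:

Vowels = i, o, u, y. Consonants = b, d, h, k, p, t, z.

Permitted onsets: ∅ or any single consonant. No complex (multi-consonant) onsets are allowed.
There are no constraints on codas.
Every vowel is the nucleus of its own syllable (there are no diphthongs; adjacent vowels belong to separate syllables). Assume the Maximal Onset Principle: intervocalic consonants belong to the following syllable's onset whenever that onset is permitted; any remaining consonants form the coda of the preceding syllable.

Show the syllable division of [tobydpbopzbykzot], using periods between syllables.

Nuclei (vowels): o, y, o, y, o → 5 syllables.
Between /o/ (V1) and /y/ (V2): /b/ is a single consonant, so it becomes the next onset.
Between /y/ (V2) and /o/ (V3): cluster /dpb/ — the longest permitted-onset suffix is /b/; onset = /b/, preceding coda = /dp/.
Between /o/ (V3) and /y/ (V4): /pzb/; trying suffixes from longest down, /b/ is the first permitted one, so coda /pz/ | onset /b/.
Between /y/ (V4) and /o/ (V5): /kz/; trying suffixes from longest down, /z/ is the first permitted one, so coda /k/ | onset /z/.

to.bydp.bopz.byk.zot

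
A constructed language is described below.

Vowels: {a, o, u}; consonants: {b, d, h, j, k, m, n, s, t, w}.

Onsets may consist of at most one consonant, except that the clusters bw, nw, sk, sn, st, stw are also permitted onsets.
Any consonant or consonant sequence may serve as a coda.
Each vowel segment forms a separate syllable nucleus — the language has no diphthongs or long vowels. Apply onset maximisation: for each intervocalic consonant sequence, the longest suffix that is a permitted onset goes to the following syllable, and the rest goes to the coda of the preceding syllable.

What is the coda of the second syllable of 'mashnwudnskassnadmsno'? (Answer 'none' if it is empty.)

Vowels present: a, u, a, a, o; each is a nucleus, giving 5 syllables.
V1 /a/ – V2 /u/: cluster /shnw/ — the longest permitted-onset suffix is /nw/; onset = /nw/, preceding coda = /sh/.
V2 /u/ – V3 /a/: /dnsk/ splits as /dn/ + /sk/ (/sk/ is the longest suffix that is a licit onset).
V3 /a/ – V4 /a/: /ssn/ splits as /s/ + /sn/ (/sn/ is the longest suffix that is a licit onset).
V4 /a/ – V5 /o/: /dmsn/ splits as /dm/ + /sn/ (/sn/ is the longest suffix that is a licit onset).
So the parse is mash.nwudn.skas.snadm.sno.
Syllable 2 is /nwudn/: onset /nw/, nucleus /u/, coda /dn/.

dn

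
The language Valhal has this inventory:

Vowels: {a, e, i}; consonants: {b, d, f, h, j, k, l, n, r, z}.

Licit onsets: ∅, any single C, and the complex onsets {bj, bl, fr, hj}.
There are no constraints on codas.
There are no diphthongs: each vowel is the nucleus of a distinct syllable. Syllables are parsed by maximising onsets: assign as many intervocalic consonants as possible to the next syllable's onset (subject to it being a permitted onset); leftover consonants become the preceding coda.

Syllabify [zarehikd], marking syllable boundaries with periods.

Nuclei (vowels): a, e, i → 3 syllables.
Between /a/ (V1) and /e/ (V2): just /r/ — single C goes to the following onset.
Between /e/ (V2) and /i/ (V3): /h/ → onset of the next syllable (single consonants are always licit onsets).

za.re.hikd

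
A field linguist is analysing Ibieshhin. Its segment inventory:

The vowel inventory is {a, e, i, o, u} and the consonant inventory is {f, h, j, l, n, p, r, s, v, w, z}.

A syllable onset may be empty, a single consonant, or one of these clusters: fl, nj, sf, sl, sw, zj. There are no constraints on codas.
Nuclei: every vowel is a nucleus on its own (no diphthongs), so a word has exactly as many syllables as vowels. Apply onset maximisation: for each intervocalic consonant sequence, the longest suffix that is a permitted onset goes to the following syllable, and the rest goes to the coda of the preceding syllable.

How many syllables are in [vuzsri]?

2

The vowels are u, i — 2 nuclei, so 2 syllables.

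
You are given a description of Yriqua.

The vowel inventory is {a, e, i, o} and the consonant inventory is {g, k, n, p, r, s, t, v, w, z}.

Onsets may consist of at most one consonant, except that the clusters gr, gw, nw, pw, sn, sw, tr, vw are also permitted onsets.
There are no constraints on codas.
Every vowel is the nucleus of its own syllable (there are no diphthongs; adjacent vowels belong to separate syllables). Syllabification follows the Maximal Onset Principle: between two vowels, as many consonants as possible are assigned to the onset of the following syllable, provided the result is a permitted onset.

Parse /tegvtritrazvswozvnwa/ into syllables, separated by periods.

The vowels are e, i, a, o, a — 5 nuclei, so 5 syllables.
σ1/σ2 boundary: /gvtr/ — longest licit onset from the right is /tr/, leaving /gv/ as coda.
σ2/σ3 boundary: /tr/ is a licit onset in full, so it all attaches to the next syllable.
σ3/σ4 boundary: cluster /zvsw/ — the longest permitted-onset suffix is /sw/; onset = /sw/, preceding coda = /zv/.
σ4/σ5 boundary: /zvnw/ — longest licit onset from the right is /nw/, leaving /zv/ as coda.

tegv.tri.trazv.swozv.nwa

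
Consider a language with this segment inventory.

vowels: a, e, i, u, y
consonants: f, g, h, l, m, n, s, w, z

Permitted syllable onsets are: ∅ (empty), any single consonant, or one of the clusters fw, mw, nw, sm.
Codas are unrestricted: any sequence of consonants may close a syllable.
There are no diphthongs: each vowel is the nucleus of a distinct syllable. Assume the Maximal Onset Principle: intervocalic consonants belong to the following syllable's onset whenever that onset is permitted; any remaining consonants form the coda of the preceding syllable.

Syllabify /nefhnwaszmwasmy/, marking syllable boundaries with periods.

nefh.nwasz.mwa.smy

Nuclei (vowels): e, a, a, y → 4 syllables.
/e…a/ gap (V1→V2): cluster /fhnw/ — the longest permitted-onset suffix is /nw/; onset = /nw/, preceding coda = /fh/.
/a…a/ gap (V2→V3): /szmw/ splits as /sz/ + /mw/ (/mw/ is the longest suffix that is a licit onset).
/a…y/ gap (V3→V4): /sm/ — entire cluster is a permitted onset → onset /sm/, coda ∅.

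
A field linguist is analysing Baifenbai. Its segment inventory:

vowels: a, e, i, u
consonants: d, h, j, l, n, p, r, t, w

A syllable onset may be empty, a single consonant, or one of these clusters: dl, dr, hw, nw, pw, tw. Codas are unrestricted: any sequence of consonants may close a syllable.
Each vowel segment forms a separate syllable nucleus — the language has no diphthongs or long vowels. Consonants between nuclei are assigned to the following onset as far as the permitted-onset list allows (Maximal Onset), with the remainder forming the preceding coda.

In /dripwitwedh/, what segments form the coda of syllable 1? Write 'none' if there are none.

none

The vowels are i, i, e — 3 nuclei, so 3 syllables.
/i…i/ gap (V1→V2): /pw/ is a licit onset in full, so it all attaches to the next syllable.
/i…e/ gap (V2→V3): /tw/ — entire cluster is a permitted onset → onset /tw/, coda ∅.
So the parse is dri.pwi.twedh.
Syllable 1 is /dri/: onset /dr/, nucleus /i/, coda ∅.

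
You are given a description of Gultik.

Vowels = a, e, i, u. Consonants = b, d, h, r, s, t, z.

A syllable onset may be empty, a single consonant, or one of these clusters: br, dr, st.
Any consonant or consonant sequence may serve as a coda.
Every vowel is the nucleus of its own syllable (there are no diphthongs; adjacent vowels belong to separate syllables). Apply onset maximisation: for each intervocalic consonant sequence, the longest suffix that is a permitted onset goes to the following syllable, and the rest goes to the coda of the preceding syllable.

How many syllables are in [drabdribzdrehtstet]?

Nuclei (vowels): a, i, e, e → 4 syllables.

4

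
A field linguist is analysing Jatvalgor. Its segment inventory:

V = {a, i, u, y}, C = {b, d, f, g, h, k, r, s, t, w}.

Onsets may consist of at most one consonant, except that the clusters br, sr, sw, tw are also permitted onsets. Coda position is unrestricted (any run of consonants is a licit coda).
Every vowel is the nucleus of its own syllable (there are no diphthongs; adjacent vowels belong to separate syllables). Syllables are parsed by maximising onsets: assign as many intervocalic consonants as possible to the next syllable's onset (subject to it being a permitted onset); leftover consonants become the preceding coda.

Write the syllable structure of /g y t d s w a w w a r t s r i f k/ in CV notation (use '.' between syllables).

Nuclei (vowels): y, a, a, i → 4 syllables.
σ1/σ2 boundary: /tdsw/ — longest licit onset from the right is /sw/, leaving /td/ as coda.
σ2/σ3 boundary: /ww/ — longest licit onset from the right is /w/, leaving /w/ as coda.
σ3/σ4 boundary: /rtsr/ splits as /rt/ + /sr/ (/sr/ is the longest suffix that is a licit onset).
Putting it together: gytd.swaw.wart.srifk.
Mapping each syllable to C/V: /gytd/ → CVCC, /swaw/ → CCVC, /wart/ → CVCC, /srifk/ → CCVCC.

CVCC.CCVC.CVCC.CCVCC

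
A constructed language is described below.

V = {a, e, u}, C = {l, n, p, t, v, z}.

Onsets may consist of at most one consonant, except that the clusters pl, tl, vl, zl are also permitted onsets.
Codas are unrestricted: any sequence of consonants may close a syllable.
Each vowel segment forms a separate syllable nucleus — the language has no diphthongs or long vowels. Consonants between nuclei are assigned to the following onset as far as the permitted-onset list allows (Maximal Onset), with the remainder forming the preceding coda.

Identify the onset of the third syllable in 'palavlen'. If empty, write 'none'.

Vowels present: a, a, e; each is a nucleus, giving 3 syllables.
Between /a/ (V1) and /a/ (V2): /l/ → onset of the next syllable (single consonants are always licit onsets).
Between /a/ (V2) and /e/ (V3): cluster /vl/ — /vl/ is itself a permitted onset, so the whole cluster goes right; preceding coda = ∅.
Result: pa.la.vlen.
Syllable 3 is /vlen/: onset /vl/, nucleus /e/, coda /n/.

vl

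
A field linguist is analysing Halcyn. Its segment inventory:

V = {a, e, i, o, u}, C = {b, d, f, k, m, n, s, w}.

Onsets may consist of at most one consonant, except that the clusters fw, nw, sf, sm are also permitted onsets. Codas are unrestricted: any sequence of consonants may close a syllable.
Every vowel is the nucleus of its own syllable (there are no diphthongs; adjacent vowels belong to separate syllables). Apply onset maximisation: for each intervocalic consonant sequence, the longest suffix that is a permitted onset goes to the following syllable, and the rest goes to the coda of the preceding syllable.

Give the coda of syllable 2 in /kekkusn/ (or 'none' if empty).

sn

The vowels are e, u — 2 nuclei, so 2 syllables.
σ1/σ2 boundary: /kk/ — longest licit onset from the right is /k/, leaving /k/ as coda.
Syllabification: kek.kusn.
Syllable 2 is /kusn/: onset /k/, nucleus /u/, coda /sn/.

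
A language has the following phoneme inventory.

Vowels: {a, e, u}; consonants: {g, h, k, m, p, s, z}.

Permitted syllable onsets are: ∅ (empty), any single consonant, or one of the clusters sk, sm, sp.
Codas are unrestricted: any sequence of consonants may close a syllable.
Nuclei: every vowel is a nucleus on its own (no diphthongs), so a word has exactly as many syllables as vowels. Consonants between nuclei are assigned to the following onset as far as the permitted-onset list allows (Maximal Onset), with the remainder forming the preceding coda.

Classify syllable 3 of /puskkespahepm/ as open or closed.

open

Nuclei (vowels): u, e, a, e → 4 syllables.
V1 /u/ – V2 /e/: /skk/ splits as /sk/ + /k/ (/k/ is the longest suffix that is a licit onset).
V2 /e/ – V3 /a/: /sp/ — entire cluster is a permitted onset → onset /sp/, coda ∅.
V3 /a/ – V4 /e/: /h/ is a single consonant, so it becomes the next onset.
Putting it together: pusk.ke.spa.hepm.
Syllable 3 is /spa/; it ends in its nucleus with no coda, so it is open.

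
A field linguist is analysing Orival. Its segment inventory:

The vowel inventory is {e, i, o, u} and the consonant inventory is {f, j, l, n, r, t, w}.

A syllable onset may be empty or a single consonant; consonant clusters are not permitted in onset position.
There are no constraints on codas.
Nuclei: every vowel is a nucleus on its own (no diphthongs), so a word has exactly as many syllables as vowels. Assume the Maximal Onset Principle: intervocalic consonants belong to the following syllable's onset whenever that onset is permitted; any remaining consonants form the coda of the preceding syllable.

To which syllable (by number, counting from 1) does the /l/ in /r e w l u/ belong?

2

Nuclei (vowels): e, u → 2 syllables.
V1 /e/ – V2 /u/: cluster /wl/ — the longest permitted-onset suffix is /l/; onset = /l/, preceding coda = /w/.
Result: rew.lu.
The /l/ is in the onset of syllable 2 (/lu/).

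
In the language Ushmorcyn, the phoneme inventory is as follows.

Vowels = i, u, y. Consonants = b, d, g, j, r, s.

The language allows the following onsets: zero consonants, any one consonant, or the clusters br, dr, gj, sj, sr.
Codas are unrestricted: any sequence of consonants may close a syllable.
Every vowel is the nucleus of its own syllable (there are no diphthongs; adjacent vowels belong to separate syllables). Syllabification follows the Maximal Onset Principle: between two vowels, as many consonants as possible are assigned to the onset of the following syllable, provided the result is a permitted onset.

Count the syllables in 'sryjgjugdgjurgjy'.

4

The vowels are y, u, u, y — 4 nuclei, so 4 syllables.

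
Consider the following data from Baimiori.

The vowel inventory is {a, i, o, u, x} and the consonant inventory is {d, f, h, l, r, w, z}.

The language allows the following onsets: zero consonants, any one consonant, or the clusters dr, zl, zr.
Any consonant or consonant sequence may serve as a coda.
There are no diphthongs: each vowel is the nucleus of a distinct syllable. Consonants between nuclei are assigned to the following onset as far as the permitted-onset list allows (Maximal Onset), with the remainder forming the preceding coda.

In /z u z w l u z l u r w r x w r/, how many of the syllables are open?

1

Vowels present: u, u, u, x; each is a nucleus, giving 4 syllables.
V1 /u/ – V2 /u/: /zwl/ splits as /zw/ + /l/ (/l/ is the longest suffix that is a licit onset).
V2 /u/ – V3 /u/: cluster /zl/ — /zl/ is itself a permitted onset, so the whole cluster goes right; preceding coda = ∅.
V3 /u/ – V4 /x/: /rwr/; trying suffixes from longest down, /r/ is the first permitted one, so coda /rw/ | onset /r/.
Result: zuzw.lu.zlurw.rxwr.
Classifying each syllable: /zuzw/ (closed), /lu/ (open), /zlurw/ (closed), /rxwr/ (closed).
Open syllables: 1.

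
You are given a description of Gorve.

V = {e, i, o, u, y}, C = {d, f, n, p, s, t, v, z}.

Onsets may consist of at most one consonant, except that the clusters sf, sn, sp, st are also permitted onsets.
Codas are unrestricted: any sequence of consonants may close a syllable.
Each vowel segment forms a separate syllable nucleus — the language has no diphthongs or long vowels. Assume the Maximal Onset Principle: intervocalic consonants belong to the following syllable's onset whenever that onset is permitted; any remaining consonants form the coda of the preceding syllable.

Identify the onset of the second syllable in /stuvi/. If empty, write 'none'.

The vowels are u, i — 2 nuclei, so 2 syllables.
/u…i/ gap (V1→V2): just /v/ — single C goes to the following onset.
Syllabification: stu.vi.
Syllable 2 is /vi/: onset /v/, nucleus /i/, coda ∅.

v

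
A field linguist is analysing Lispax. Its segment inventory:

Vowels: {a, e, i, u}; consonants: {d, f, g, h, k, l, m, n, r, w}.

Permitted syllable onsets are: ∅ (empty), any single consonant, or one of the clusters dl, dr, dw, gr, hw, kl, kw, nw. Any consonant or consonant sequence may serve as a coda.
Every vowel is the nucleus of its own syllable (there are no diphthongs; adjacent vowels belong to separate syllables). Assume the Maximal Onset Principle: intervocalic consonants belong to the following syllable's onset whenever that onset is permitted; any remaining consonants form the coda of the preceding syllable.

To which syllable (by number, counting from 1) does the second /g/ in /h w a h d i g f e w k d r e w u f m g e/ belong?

6

Nuclei (vowels): a, i, e, e, u, e → 6 syllables.
/a…i/ gap (V1→V2): /hd/; trying suffixes from longest down, /d/ is the first permitted one, so coda /h/ | onset /d/.
/i…e/ gap (V2→V3): /gf/ splits as /g/ + /f/ (/f/ is the longest suffix that is a licit onset).
/e…e/ gap (V3→V4): /wkdr/ — longest licit onset from the right is /dr/, leaving /wk/ as coda.
/e…u/ gap (V4→V5): /w/ is a single consonant, so it becomes the next onset.
/u…e/ gap (V5→V6): /fmg/; trying suffixes from longest down, /g/ is the first permitted one, so coda /fm/ | onset /g/.
Putting it together: hwah.dig.fewk.dre.wufm.ge.
The second /g/ is in the onset of syllable 6 (/ge/).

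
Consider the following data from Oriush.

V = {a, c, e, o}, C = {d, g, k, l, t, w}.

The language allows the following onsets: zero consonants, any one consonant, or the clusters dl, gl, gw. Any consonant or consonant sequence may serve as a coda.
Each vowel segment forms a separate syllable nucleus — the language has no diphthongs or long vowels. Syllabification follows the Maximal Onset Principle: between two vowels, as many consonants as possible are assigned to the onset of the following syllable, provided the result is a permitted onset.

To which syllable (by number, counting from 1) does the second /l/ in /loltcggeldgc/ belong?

Vowels present: o, c, e, c; each is a nucleus, giving 4 syllables.
/o…c/ gap (V1→V2): /lt/; trying suffixes from longest down, /t/ is the first permitted one, so coda /l/ | onset /t/.
/c…e/ gap (V2→V3): /gg/ — longest licit onset from the right is /g/, leaving /g/ as coda.
/e…c/ gap (V3→V4): cluster /ldg/ — the longest permitted-onset suffix is /g/; onset = /g/, preceding coda = /ld/.
Result: lol.tcg.geld.gc.
The second /l/ is in the coda of syllable 1 (/lol/).

1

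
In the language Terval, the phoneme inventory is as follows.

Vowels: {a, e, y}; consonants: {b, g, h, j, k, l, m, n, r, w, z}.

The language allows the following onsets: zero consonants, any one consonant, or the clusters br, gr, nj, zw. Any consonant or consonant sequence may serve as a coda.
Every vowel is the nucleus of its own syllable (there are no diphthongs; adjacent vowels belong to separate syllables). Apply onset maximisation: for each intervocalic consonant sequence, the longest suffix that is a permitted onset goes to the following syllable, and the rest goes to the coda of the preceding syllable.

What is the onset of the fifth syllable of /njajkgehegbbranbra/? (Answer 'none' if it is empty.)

Nuclei (vowels): a, e, e, a, a → 5 syllables.
/a…e/ gap (V1→V2): /jkg/; trying suffixes from longest down, /g/ is the first permitted one, so coda /jk/ | onset /g/.
/e…e/ gap (V2→V3): /h/ → onset of the next syllable (single consonants are always licit onsets).
/e…a/ gap (V3→V4): /gbbr/; trying suffixes from longest down, /br/ is the first permitted one, so coda /gb/ | onset /br/.
/a…a/ gap (V4→V5): /nbr/ — longest licit onset from the right is /br/, leaving /n/ as coda.
So the parse is njajk.ge.hegb.bran.bra.
Syllable 5 is /bra/: onset /br/, nucleus /a/, coda ∅.

br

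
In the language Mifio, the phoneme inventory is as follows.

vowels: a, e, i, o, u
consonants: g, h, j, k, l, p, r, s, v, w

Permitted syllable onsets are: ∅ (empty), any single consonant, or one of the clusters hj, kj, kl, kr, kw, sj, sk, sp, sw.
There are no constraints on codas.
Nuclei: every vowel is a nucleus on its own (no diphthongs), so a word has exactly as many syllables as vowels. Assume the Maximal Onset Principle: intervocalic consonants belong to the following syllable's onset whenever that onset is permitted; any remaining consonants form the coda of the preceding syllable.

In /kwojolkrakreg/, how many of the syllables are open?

The vowels are o, o, a, e — 4 nuclei, so 4 syllables.
/o…o/ gap (V1→V2): /j/ → onset of the next syllable (single consonants are always licit onsets).
/o…a/ gap (V2→V3): /lkr/ — longest licit onset from the right is /kr/, leaving /l/ as coda.
/a…e/ gap (V3→V4): /kr/ is a licit onset in full, so it all attaches to the next syllable.
Syllabification: kwo.jol.kra.kreg.
Classifying each syllable: /kwo/ (open), /jol/ (closed), /kra/ (open), /kreg/ (closed).
Open syllables: 2.

2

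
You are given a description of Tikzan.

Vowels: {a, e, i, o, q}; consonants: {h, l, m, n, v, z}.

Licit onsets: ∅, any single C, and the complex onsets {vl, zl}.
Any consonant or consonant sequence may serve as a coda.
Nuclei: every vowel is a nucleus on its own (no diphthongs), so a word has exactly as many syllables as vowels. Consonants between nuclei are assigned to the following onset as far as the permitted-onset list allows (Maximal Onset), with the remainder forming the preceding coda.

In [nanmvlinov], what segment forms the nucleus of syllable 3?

o

Vowels present: a, i, o; each is a nucleus, giving 3 syllables.
The third nucleus (vowel 3 from the left) is /o/.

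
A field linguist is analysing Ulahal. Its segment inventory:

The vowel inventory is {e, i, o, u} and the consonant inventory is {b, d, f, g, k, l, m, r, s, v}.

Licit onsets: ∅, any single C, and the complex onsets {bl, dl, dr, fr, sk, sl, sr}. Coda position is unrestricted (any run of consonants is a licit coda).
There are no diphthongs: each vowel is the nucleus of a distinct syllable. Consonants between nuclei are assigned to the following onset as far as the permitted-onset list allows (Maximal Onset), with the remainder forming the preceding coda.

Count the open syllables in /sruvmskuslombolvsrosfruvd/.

The vowels are u, u, o, o, o, u — 6 nuclei, so 6 syllables.
σ1/σ2 boundary: /vmsk/ splits as /vm/ + /sk/ (/sk/ is the longest suffix that is a licit onset).
σ2/σ3 boundary: cluster /sl/ — /sl/ is itself a permitted onset, so the whole cluster goes right; preceding coda = ∅.
σ3/σ4 boundary: /mb/ splits as /m/ + /b/ (/b/ is the longest suffix that is a licit onset).
σ4/σ5 boundary: /lvsr/ splits as /lv/ + /sr/ (/sr/ is the longest suffix that is a licit onset).
σ5/σ6 boundary: cluster /sfr/ — the longest permitted-onset suffix is /fr/; onset = /fr/, preceding coda = /s/.
Putting it together: sruvm.sku.slom.bolv.sros.fruvd.
Classifying each syllable: /sruvm/ (closed), /sku/ (open), /slom/ (closed), /bolv/ (closed), /sros/ (closed), /fruvd/ (closed).
Open syllables: 1.

1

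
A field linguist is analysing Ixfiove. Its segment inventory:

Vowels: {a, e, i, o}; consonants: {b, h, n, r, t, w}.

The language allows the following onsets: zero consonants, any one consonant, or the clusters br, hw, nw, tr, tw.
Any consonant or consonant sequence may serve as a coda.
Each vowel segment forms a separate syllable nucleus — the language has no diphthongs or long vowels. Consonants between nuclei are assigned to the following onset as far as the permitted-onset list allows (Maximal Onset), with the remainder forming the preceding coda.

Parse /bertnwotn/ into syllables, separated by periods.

bert.nwotn

Nuclei (vowels): e, o → 2 syllables.
/e…o/ gap (V1→V2): /rtnw/ splits as /rt/ + /nw/ (/nw/ is the longest suffix that is a licit onset).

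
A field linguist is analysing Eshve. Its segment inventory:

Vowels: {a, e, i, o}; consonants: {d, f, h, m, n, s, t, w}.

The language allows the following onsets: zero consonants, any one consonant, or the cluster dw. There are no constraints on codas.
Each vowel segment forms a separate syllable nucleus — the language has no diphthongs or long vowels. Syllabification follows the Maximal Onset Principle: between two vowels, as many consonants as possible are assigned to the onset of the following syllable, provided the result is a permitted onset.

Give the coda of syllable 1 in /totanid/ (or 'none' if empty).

none

The vowels are o, a, i — 3 nuclei, so 3 syllables.
σ1/σ2 boundary: just /t/ — single C goes to the following onset.
σ2/σ3 boundary: /n/ → onset of the next syllable (single consonants are always licit onsets).
So the parse is to.ta.nid.
Syllable 1 is /to/: onset /t/, nucleus /o/, coda ∅.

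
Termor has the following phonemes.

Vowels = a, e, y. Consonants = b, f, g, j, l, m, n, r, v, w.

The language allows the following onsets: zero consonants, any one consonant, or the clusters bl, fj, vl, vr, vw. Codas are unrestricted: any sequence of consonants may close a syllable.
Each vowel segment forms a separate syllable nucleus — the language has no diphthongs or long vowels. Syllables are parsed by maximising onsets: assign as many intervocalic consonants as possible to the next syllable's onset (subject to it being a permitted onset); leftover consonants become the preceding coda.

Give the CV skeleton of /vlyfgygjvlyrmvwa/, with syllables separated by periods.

CCVC.CVCC.CCVCC.CCV

The vowels are y, y, y, a — 4 nuclei, so 4 syllables.
/y…y/ gap (V1→V2): /fg/ — longest licit onset from the right is /g/, leaving /f/ as coda.
/y…y/ gap (V2→V3): cluster /gjvl/ — the longest permitted-onset suffix is /vl/; onset = /vl/, preceding coda = /gj/.
/y…a/ gap (V3→V4): cluster /rmvw/ — the longest permitted-onset suffix is /vw/; onset = /vw/, preceding coda = /rm/.
Result: vlyf.gygj.vlyrm.vwa.
Mapping each syllable to C/V: /vlyf/ → CCVC, /gygj/ → CVCC, /vlyrm/ → CCVCC, /vwa/ → CCV.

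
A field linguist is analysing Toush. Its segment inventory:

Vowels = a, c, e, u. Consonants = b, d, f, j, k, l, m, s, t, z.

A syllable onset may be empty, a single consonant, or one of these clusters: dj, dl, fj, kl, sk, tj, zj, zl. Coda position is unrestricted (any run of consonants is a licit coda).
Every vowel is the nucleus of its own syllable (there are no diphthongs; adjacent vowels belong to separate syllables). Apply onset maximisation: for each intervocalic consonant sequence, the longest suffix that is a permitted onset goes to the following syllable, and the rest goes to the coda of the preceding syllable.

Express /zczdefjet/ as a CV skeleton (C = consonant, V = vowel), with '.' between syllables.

The vowels are c, e, e — 3 nuclei, so 3 syllables.
V1 /c/ – V2 /e/: cluster /zd/ — the longest permitted-onset suffix is /d/; onset = /d/, preceding coda = /z/.
V2 /e/ – V3 /e/: cluster /fj/ — /fj/ is itself a permitted onset, so the whole cluster goes right; preceding coda = ∅.
Result: zcz.de.fjet.
Mapping each syllable to C/V: /zcz/ → CVC, /de/ → CV, /fjet/ → CCVC.

CVC.CV.CCVC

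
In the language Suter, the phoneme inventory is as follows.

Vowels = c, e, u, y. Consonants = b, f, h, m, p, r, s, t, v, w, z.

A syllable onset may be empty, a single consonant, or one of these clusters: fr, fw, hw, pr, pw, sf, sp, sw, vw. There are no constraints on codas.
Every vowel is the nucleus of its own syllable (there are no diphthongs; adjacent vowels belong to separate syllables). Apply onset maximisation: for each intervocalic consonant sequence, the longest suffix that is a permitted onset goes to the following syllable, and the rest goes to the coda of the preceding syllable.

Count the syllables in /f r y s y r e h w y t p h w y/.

The vowels are y, y, e, y, y — 5 nuclei, so 5 syllables.

5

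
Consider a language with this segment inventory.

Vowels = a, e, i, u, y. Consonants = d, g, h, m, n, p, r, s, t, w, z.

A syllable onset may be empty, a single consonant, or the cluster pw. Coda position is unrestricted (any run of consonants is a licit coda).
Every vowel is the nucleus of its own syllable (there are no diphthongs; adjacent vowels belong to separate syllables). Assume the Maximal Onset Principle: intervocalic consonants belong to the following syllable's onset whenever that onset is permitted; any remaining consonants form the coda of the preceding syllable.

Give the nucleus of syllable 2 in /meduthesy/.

u

The vowels are e, u, e, y — 4 nuclei, so 4 syllables.
The second nucleus (vowel 2 from the left) is /u/.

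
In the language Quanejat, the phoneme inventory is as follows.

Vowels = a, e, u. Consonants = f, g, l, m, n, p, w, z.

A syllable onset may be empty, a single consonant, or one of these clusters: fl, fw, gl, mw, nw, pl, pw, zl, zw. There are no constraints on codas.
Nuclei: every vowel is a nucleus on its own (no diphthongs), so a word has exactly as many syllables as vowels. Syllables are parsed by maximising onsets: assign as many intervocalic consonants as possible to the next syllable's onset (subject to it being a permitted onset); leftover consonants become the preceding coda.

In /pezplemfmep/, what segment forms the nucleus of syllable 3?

Nuclei (vowels): e, e, e → 3 syllables.
The third nucleus (vowel 3 from the left) is /e/.

e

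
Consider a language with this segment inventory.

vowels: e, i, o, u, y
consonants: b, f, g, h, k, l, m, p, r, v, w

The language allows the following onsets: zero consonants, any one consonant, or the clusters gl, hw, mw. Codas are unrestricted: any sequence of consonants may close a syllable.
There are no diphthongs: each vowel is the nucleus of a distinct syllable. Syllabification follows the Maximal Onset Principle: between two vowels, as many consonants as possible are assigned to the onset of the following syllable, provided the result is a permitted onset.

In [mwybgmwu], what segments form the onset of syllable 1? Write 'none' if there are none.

Vowels present: y, u; each is a nucleus, giving 2 syllables.
Between /y/ (V1) and /u/ (V2): /bgmw/ — longest licit onset from the right is /mw/, leaving /bg/ as coda.
So the parse is mwybg.mwu.
Syllable 1 is /mwybg/: onset /mw/, nucleus /y/, coda /bg/.

mw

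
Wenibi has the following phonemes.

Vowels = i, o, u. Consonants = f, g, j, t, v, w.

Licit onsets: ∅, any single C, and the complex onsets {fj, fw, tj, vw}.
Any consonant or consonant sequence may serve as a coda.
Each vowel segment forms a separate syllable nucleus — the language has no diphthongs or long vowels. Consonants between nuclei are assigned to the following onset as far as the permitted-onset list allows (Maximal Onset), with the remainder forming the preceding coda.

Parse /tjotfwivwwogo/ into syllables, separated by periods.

The vowels are o, i, o, o — 4 nuclei, so 4 syllables.
/o…i/ gap (V1→V2): /tfw/; trying suffixes from longest down, /fw/ is the first permitted one, so coda /t/ | onset /fw/.
/i…o/ gap (V2→V3): /vww/ splits as /vw/ + /w/ (/w/ is the longest suffix that is a licit onset).
/o…o/ gap (V3→V4): /g/ is a single consonant, so it becomes the next onset.

tjot.fwivw.wo.go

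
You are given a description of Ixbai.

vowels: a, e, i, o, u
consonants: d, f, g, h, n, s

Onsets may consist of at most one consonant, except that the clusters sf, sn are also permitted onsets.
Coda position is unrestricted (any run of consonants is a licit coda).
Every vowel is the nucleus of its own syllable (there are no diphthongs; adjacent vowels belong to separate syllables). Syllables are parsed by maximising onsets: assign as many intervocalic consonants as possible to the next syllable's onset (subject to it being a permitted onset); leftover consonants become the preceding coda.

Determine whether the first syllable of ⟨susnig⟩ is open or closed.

Vowels present: u, i; each is a nucleus, giving 2 syllables.
/u…i/ gap (V1→V2): /sn/ is a licit onset in full, so it all attaches to the next syllable.
Syllabification: su.snig.
Syllable 1 is /su/; it ends in its nucleus with no coda, so it is open.

open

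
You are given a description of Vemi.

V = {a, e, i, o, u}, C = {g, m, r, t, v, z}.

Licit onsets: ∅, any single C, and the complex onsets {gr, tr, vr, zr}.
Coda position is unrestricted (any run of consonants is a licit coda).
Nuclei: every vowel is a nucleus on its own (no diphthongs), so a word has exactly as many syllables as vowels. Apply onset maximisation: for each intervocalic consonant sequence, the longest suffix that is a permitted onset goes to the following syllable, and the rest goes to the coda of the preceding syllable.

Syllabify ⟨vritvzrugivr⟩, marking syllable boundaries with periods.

Vowels present: i, u, i; each is a nucleus, giving 3 syllables.
V1 /i/ – V2 /u/: /tvzr/; trying suffixes from longest down, /zr/ is the first permitted one, so coda /tv/ | onset /zr/.
V2 /u/ – V3 /i/: just /g/ — single C goes to the following onset.

vritv.zru.givr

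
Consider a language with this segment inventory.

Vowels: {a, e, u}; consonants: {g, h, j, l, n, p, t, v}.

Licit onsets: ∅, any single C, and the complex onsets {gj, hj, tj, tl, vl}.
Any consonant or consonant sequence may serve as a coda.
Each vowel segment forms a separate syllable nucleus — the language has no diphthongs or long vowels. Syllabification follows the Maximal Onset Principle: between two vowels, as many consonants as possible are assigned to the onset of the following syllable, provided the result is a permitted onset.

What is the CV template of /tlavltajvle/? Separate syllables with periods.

CCVCC.CVC.CCV

Nuclei (vowels): a, a, e → 3 syllables.
σ1/σ2 boundary: /vlt/ — longest licit onset from the right is /t/, leaving /vl/ as coda.
σ2/σ3 boundary: /jvl/ splits as /j/ + /vl/ (/vl/ is the longest suffix that is a licit onset).
So the parse is tlavl.taj.vle.
Mapping each syllable to C/V: /tlavl/ → CCVCC, /taj/ → CVC, /vle/ → CCV.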